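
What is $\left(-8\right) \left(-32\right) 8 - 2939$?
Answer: $-891$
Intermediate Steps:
$\left(-8\right) \left(-32\right) 8 - 2939 = 256 \cdot 8 - 2939 = 2048 - 2939 = -891$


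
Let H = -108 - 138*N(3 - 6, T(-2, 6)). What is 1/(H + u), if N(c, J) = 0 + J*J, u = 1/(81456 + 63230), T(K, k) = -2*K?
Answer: -144686/335092775 ≈ -0.00043178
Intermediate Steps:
u = 1/144686 ≈ 6.9115e-6
N(c, J) = J² (N(c, J) = 0 + J² = J²)
H = -2316 (H = -108 - 138*(-2*(-2))² = -108 - 138*4² = -108 - 138*16 = -108 - 2208 = -2316)
1/(H + u) = 1/(-2316 + 1/144686) = 1/(-335092775/144686) = -144686/335092775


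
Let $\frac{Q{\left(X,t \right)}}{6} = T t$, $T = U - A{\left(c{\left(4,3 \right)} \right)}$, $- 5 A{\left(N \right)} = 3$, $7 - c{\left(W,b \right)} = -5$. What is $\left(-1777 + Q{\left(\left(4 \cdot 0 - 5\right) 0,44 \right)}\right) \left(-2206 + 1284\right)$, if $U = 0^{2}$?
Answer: $\frac{7461746}{5} \approx 1.4924 \cdot 10^{6}$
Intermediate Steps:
$c{\left(W,b \right)} = 12$ ($c{\left(W,b \right)} = 7 - -5 = 7 + 5 = 12$)
$A{\left(N \right)} = - \frac{3}{5}$ ($A{\left(N \right)} = \left(- \frac{1}{5}\right) 3 = - \frac{3}{5}$)
$U = 0$
$T = \frac{3}{5}$ ($T = 0 - - \frac{3}{5} = 0 + \frac{3}{5} = \frac{3}{5} \approx 0.6$)
$Q{\left(X,t \right)} = \frac{18 t}{5}$ ($Q{\left(X,t \right)} = 6 \frac{3 t}{5} = \frac{18 t}{5}$)
$\left(-1777 + Q{\left(\left(4 \cdot 0 - 5\right) 0,44 \right)}\right) \left(-2206 + 1284\right) = \left(-1777 + \frac{18}{5} \cdot 44\right) \left(-2206 + 1284\right) = \left(-1777 + \frac{792}{5}\right) \left(-922\right) = \left(- \frac{8093}{5}\right) \left(-922\right) = \frac{7461746}{5}$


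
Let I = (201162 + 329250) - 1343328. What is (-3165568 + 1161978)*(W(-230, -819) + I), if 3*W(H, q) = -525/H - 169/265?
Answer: 5956336079986771/3657 ≈ 1.6287e+12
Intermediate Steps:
W(H, q) = -169/795 - 175/H (W(H, q) = (-525/H - 169/265)/3 = (-169/265 - 525/H)/3 = -169/795 - 175/H)
I = -812916 (I = 530412 - 1343328 = -812916)
(-3165568 + 1161978)*(W(-230, -819) + I) = (-3165568 + 1161978)*((-169/795 - 175/(-230)) - 812916) = -2003590*((-169/795 - 175*(-1/230)) - 812916) = -2003590*((-169/795 + 35/46) - 812916) = -2003590*(20051/36570 - 812916) = -2003590*(-29728318069/36570) = 5956336079986771/3657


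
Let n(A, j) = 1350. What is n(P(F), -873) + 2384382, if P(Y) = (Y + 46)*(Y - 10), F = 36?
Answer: 2385732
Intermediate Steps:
P(Y) = (-10 + Y)*(46 + Y) (P(Y) = (46 + Y)*(-10 + Y) = (-10 + Y)*(46 + Y))
n(P(F), -873) + 2384382 = 1350 + 2384382 = 2385732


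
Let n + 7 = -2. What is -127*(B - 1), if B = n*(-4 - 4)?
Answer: -9017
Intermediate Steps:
n = -9 (n = -7 - 2 = -9)
B = 72 (B = -9*(-4 - 4) = -9*(-8) = 72)
-127*(B - 1) = -127*(72 - 1) = -127*71 = -9017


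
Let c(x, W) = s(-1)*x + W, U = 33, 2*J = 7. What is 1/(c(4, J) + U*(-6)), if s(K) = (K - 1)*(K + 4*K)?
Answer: -2/309 ≈ -0.0064725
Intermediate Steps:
J = 7/2 (J = (1/2)*7 = 7/2 ≈ 3.5000)
s(K) = 5*K*(-1 + K) (s(K) = (-1 + K)*(5*K) = 5*K*(-1 + K))
c(x, W) = W + 10*x (c(x, W) = (5*(-1)*(-1 - 1))*x + W = (5*(-1)*(-2))*x + W = 10*x + W = W + 10*x)
1/(c(4, J) + U*(-6)) = 1/((7/2 + 10*4) + 33*(-6)) = 1/((7/2 + 40) - 198) = 1/(87/2 - 198) = 1/(-309/2) = -2/309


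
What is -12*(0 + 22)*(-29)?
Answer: 7656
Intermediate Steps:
-12*(0 + 22)*(-29) = -12*22*(-29) = -264*(-29) = 7656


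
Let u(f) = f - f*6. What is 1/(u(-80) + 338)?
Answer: 1/738 ≈ 0.0013550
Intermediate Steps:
u(f) = -5*f (u(f) = f - 6*f = -5*f)
1/(u(-80) + 338) = 1/(-5*(-80) + 338) = 1/(400 + 338) = 1/738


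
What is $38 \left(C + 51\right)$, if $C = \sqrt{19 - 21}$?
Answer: $1938 + 38 i \sqrt{2} \approx 1938.0 + 53.74 i$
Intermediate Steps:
$C = i \sqrt{2}$ ($C = \sqrt{-2} = i \sqrt{2} \approx 1.4142 i$)
$38 \left(C + 51\right) = 38 \left(i \sqrt{2} + 51\right) = 38 \left(51 + i \sqrt{2}\right) = 1938 + 38 i \sqrt{2}$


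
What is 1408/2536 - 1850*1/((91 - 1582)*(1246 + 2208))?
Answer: 453485657/816261369 ≈ 0.55556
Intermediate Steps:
1408/2536 - 1850*1/((91 - 1582)*(1246 + 2208)) = 1408*(1/2536) - 1850/((-1491*3454)) = 176/317 - 1850/(-5149914) = 176/317 - 1850*(-1/5149914) = 176/317 + 925/2574957 = 453485657/816261369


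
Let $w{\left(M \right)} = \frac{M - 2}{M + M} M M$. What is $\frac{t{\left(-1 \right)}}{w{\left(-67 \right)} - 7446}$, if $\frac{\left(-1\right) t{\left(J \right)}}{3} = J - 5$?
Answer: $- \frac{4}{1141} \approx -0.0035057$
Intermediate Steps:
$t{\left(J \right)} = 15 - 3 J$ ($t{\left(J \right)} = - 3 \left(J - 5\right) = - 3 \left(-5 + J\right) = 15 - 3 J$)
$w{\left(M \right)} = M \left(-1 + \frac{M}{2}\right)$ ($w{\left(M \right)} = \frac{-2 + M}{2 M} M M = \left(-1 + \frac{M}{2}\right) M = M \left(-1 + \frac{M}{2}\right)$)
$\frac{t{\left(-1 \right)}}{w{\left(-67 \right)} - 7446} = \frac{15 - -3}{\frac{1}{2} \left(-67\right) \left(-2 - 67\right) - 7446} = \frac{15 + 3}{\frac{1}{2} \left(-67\right) \left(-69\right) - 7446} = \frac{1}{\frac{4623}{2} - 7446} \cdot 18 = \frac{1}{- \frac{10269}{2}} \cdot 18 = \left(- \frac{2}{10269}\right) 18 = - \frac{4}{1141}$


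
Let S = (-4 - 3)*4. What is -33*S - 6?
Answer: 918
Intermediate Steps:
S = -28 (S = -7*4 = -28)
-33*S - 6 = -33*(-28) - 6 = 924 - 6 = 918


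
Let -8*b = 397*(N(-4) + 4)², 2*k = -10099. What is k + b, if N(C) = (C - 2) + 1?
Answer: -40793/8 ≈ -5099.1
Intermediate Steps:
N(C) = -1 + C (N(C) = (-2 + C) + 1 = -1 + C)
k = -10099/2 (k = (½)*(-10099) = -10099/2 ≈ -5049.5)
b = -397/8 (b = -397*((-1 - 4) + 4)²/8 = -397*(-5 + 4)²/8 = -397*(-1)²/8 = -397/8 ≈ -49.625)
k + b = -10099/2 - 397/8 = -40793/8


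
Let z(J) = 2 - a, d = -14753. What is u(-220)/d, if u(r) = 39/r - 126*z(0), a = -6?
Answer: 221799/3245660 ≈ 0.068337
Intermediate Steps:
z(J) = 8 (z(J) = 2 - 1*(-6) = 2 + 6 = 8)
u(r) = -1008 + 39/r (u(r) = 39/r - 126/(1/8) = 39/r - 126/⅛ = 39/r - 126*8 = 39/r - 1008 = -1008 + 39/r)
u(-220)/d = (-1008 + 39/(-220))/(-14753) = (-1008 + 39*(-1/220))*(-1/14753) = (-1008 - 39/220)*(-1/14753) = -221799/220*(-1/14753) = 221799/3245660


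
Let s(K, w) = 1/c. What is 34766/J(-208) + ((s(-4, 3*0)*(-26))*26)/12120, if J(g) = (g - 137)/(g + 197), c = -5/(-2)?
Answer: 193121243/174225 ≈ 1108.5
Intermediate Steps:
c = 5/2 (c = -5*(-1/2) = 5/2 ≈ 2.5000)
J(g) = (-137 + g)/(197 + g)
s(K, w) = 2/5 (s(K, w) = 1/(5/2) = 2/5)
34766/J(-208) + ((s(-4, 3*0)*(-26))*26)/12120 = 34766/(((-137 - 208)/(197 - 208))) + (((2/5)*(-26))*26)/12120 = 34766/((-345/(-11))) - 52/5*26*(1/12120) = 34766/((-1/11*(-345))) - 1352/5*1/12120 = 34766/(345/11) - 169/7575 = 34766*(11/345) - 169/7575 = 382426/345 - 169/7575 = 193121243/174225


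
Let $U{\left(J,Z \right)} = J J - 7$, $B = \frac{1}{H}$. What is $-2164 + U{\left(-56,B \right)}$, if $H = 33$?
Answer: $965$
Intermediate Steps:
$B = \frac{1}{33} \approx 0.030303$
$U{\left(J,Z \right)} = -7 + J^{2}$ ($U{\left(J,Z \right)} = J^{2} - 7 = -7 + J^{2}$)
$-2164 + U{\left(-56,B \right)} = -2164 - \left(7 - \left(-56\right)^{2}\right) = -2164 + \left(-7 + 3136\right) = -2164 + 3129 = 965$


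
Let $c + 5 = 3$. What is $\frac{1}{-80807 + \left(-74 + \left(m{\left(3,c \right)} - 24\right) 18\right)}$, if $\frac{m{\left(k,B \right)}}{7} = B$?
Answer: $- \frac{1}{81565} \approx -1.226 \cdot 10^{-5}$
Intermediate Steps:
$c = -2$ ($c = -5 + 3 = -2$)
$m{\left(k,B \right)} = 7 B$
$\frac{1}{-80807 + \left(-74 + \left(m{\left(3,c \right)} - 24\right) 18\right)} = \frac{1}{-80807 + \left(-74 + \left(7 \left(-2\right) - 24\right) 18\right)} = \frac{1}{-80807 + \left(-74 + \left(-14 - 24\right) 18\right)} = \frac{1}{-80807 - 758} = \frac{1}{-81565} = - \frac{1}{81565}$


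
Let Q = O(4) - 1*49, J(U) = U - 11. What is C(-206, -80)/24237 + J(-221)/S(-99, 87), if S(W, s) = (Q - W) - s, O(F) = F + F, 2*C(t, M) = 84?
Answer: 64646/8079 ≈ 8.0017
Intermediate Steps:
C(t, M) = 42 (C(t, M) = (1/2)*84 = 42)
O(F) = 2*F
J(U) = -11 + U
Q = -41 (Q = 2*4 - 1*49 = 8 - 49 = -41)
S(W, s) = -41 - W - s (S(W, s) = (-41 - W) - s = -41 - W - s)
C(-206, -80)/24237 + J(-221)/S(-99, 87) = 42/24237 + (-11 - 221)/(-41 - 1*(-99) - 1*87) = 42*(1/24237) - 232/(-41 + 99 - 87) = 14/8079 - 232/(-29) = 14/8079 - 232*(-1/29) = 14/8079 + 8 = 64646/8079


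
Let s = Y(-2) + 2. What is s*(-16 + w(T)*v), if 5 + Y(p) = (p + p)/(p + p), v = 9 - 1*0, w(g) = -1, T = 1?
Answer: 50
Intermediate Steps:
v = 9 (v = 9 + 0 = 9)
Y(p) = -4 (Y(p) = -5 + (p + p)/(p + p) = -5 + (2*p)/((2*p)) = -5 + (2*p)*(1/(2*p)) = -5 + 1 = -4)
s = -2 (s = -4 + 2 = -2)
s*(-16 + w(T)*v) = -2*(-16 - 1*9) = -2*(-16 - 9) = -2*(-25) = 50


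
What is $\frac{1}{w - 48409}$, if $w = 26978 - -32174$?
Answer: $\frac{1}{10743} \approx 9.3084 \cdot 10^{-5}$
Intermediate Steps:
$w = 59152$ ($w = 26978 + 32174 = 59152$)
$\frac{1}{w - 48409} = \frac{1}{59152 - 48409} = \frac{1}{10743}$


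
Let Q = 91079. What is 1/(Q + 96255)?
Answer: 1/187334 ≈ 5.3381e-6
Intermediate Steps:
1/(Q + 96255) = 1/(91079 + 96255) = 1/187334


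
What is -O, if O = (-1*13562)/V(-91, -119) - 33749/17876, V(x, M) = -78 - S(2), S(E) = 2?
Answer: -29966799/178760 ≈ -167.64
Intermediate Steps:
V(x, M) = -80 (V(x, M) = -78 - 1*2 = -78 - 2 = -80)
O = 29966799/178760 (O = -1*13562/(-80) - 33749/17876 = -13562*(-1/80) - 33749*1/17876 = 6781/40 - 33749/17876 = 29966799/178760 ≈ 167.64)
-O = -1*29966799/178760 = -29966799/178760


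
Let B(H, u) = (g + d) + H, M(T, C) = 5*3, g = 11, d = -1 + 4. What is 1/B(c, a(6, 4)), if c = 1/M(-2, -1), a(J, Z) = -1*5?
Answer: 15/211 ≈ 0.071090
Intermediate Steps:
d = 3
a(J, Z) = -5
M(T, C) = 15
c = 1/15 ≈ 0.066667
B(H, u) = 14 + H (B(H, u) = (11 + 3) + H = 14 + H)
1/B(c, a(6, 4)) = 1/(14 + 1/15) = 1/(211/15) = 15/211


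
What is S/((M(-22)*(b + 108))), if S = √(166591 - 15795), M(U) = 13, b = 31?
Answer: 2*√37699/1807 ≈ 0.21490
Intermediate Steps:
S = 2*√37699 (S = √150796 = 2*√37699 ≈ 388.32)
S/((M(-22)*(b + 108))) = (2*√37699)/((13*(31 + 108))) = (2*√37699)/((13*139)) = (2*√37699)/1807 = (2*√37699)*(1/1807) = 2*√37699/1807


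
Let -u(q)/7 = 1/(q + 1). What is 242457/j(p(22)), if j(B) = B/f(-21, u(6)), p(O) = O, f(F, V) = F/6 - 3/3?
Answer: -2182113/44 ≈ -49594.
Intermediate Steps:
u(q) = -7/(1 + q) (u(q) = -7/(q + 1) = -7/(1 + q))
f(F, V) = -1 + F/6 (f(F, V) = F*(⅙) - 3*⅓ = F/6 - 1 = -1 + F/6)
j(B) = -2*B/9 (j(B) = B/(-1 + (⅙)*(-21)) = B/(-1 - 7/2) = B/(-9/2) = B*(-2/9) = -2*B/9)
242457/j(p(22)) = 242457/((-2/9*22)) = 242457/(-44/9) = 242457*(-9/44) = -2182113/44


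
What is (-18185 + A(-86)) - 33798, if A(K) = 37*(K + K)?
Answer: -58347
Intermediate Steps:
A(K) = 74*K (A(K) = 37*(2*K) = 74*K)
(-18185 + A(-86)) - 33798 = (-18185 + 74*(-86)) - 33798 = (-18185 - 6364) - 33798 = -24549 - 33798 = -58347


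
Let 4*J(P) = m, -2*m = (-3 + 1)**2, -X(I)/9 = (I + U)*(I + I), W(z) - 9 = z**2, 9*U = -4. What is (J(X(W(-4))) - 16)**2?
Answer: 1089/4 ≈ 272.25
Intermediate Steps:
U = -4/9 (U = (1/9)*(-4) = -4/9 ≈ -0.44444)
W(z) = 9 + z**2
X(I) = -18*I*(-4/9 + I) (X(I) = -9*(I - 4/9)*(I + I) = -9*(-4/9 + I)*2*I = -18*I*(-4/9 + I))
m = -2 (m = -(-3 + 1)**2/2 = -1/2*(-2)**2 = -1/2*4 = -2)
J(P) = -1/2 (J(P) = (1/4)*(-2) = -1/2)
(J(X(W(-4))) - 16)**2 = (-1/2 - 16)**2 = (-33/2)**2 = 1089/4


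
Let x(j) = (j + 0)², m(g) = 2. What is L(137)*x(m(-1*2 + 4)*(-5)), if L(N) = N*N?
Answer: 1876900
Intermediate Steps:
L(N) = N²
x(j) = j²
L(137)*x(m(-1*2 + 4)*(-5)) = 137²*(2*(-5))² = 18769*(-10)² = 18769*100 = 1876900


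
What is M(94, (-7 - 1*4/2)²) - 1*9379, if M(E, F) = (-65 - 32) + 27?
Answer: -9449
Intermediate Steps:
M(E, F) = -70 (M(E, F) = -97 + 27 = -70)
M(94, (-7 - 1*4/2)²) - 1*9379 = -70 - 1*9379 = -70 - 9379 = -9449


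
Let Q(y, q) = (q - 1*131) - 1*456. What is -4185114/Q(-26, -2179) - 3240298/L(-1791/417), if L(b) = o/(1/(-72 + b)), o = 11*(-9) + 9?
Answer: 229055977004/220000725 ≈ 1041.2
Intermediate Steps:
Q(y, q) = -587 + q (Q(y, q) = (q - 131) - 456 = (-131 + q) - 456 = -587 + q)
o = -90 (o = -99 + 9 = -90)
L(b) = 6480 - 90*b (L(b) = -(-6480 + 90*b) = -90*(-72 + b) = 6480 - 90*b)
-4185114/Q(-26, -2179) - 3240298/L(-1791/417) = -4185114/(-587 - 2179) - 3240298/(6480 - (-161190)/417) = -4185114/(-2766) - 3240298/(6480 - (-161190)/417) = -4185114*(-1/2766) - 3240298/(6480 - 90*(-597/139)) = 697519/461 - 3240298/(6480 + 53730/139) = 697519/461 - 3240298/954450/139 = 697519/461 - 3240298*139/954450 = 697519/461 - 225200711/477225 = 229055977004/220000725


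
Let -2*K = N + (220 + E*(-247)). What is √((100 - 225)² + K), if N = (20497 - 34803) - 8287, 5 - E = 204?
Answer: √2235 ≈ 47.276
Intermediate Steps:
E = -199 (E = 5 - 1*204 = 5 - 204 = -199)
N = -22593 (N = -14306 - 8287 = -22593)
K = -13390 (K = -(-22593 + (220 - 199*(-247)))/2 = -(-22593 + (220 + 49153))/2 = -(-22593 + 49373)/2 = -½*26780 = -13390)
√((100 - 225)² + K) = √((100 - 225)² - 13390) = √((-125)² - 13390) = √(15625 - 13390) = √2235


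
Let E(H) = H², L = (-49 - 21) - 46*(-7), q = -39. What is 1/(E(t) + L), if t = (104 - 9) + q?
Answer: 1/3388 ≈ 0.00029516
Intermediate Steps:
t = 56 (t = (104 - 9) - 39 = 95 - 39 = 56)
L = 252 (L = -70 + 322 = 252)
1/(E(t) + L) = 1/(56² + 252) = 1/(3136 + 252) = 1/3388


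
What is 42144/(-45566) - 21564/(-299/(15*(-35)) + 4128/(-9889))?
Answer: -2550672774718692/17989707413 ≈ -1.4179e+5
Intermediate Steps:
42144/(-45566) - 21564/(-299/(15*(-35)) + 4128/(-9889)) = 42144*(-1/45566) - 21564/(-299/(-525) + 4128*(-1/9889)) = -21072/22783 - 21564/(-299*(-1/525) - 4128/9889) = -21072/22783 - 21564/(299/525 - 4128/9889) = -21072/22783 - 21564/789611/5191725 = -21072/22783 - 21564*5191725/789611 = -21072/22783 - 111954357900/789611 = -2550672774718692/17989707413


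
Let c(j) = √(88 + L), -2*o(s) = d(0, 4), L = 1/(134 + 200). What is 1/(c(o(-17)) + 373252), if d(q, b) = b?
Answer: 7333304/2737170382879 - √9817262/46531896508943 ≈ 2.6791e-6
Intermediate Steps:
L = 1/334 ≈ 0.0029940
o(s) = -2 (o(s) = -½*4 = -2)
c(j) = √9817262/334 (c(j) = √(88 + 1/334) = √(29393/334) = √9817262/334)
1/(c(o(-17)) + 373252) = 1/(√9817262/334 + 373252) = 1/(373252 + √9817262/334)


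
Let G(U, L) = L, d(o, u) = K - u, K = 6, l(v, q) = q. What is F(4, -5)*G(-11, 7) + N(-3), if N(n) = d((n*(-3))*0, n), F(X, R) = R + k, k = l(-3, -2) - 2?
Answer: -54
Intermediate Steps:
d(o, u) = 6 - u
k = -4 (k = -2 - 2 = -4)
F(X, R) = -4 + R (F(X, R) = R - 4 = -4 + R)
N(n) = 6 - n
F(4, -5)*G(-11, 7) + N(-3) = (-4 - 5)*7 + (6 - 1*(-3)) = -9*7 + (6 + 3) = -63 + 9 = -54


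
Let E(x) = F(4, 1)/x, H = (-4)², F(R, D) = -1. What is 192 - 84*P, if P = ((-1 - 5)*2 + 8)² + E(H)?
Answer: -4587/4 ≈ -1146.8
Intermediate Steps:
H = 16
E(x) = -1/x
P = 255/16 (P = ((-1 - 5)*2 + 8)² - 1/16 = (-6*2 + 8)² - 1*1/16 = (-12 + 8)² - 1/16 = (-4)² - 1/16 = 16 - 1/16 = 255/16 ≈ 15.938)
192 - 84*P = 192 - 84*255/16 = 192 - 5355/4 = -4587/4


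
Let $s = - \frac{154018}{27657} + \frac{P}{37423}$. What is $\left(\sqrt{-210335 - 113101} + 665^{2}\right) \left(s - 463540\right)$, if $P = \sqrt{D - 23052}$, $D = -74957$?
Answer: $- \frac{\left(442225 + 2 i \sqrt{80859}\right) \left(479773330880554 - 27657 i \sqrt{98009}\right)}{1035007911} \approx -2.0499 \cdot 10^{11} - 2.6362 \cdot 10^{8} i$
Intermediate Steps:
$P = i \sqrt{98009}$ ($P = \sqrt{-74957 - 23052} = \sqrt{-98009} = i \sqrt{98009} \approx 313.06 i$)
$s = - \frac{154018}{27657} + \frac{i \sqrt{98009}}{37423} \approx -5.5689 + 0.0083655 i$
$\left(\sqrt{-210335 - 113101} + 665^{2}\right) \left(s - 463540\right) = \left(\sqrt{-210335 - 113101} + 665^{2}\right) \left(\left(- \frac{154018}{27657} + \frac{i \sqrt{98009}}{37423}\right) - 463540\right) = \left(\sqrt{-323436} + 442225\right) \left(- \frac{12820279798}{27657} + \frac{i \sqrt{98009}}{37423}\right) = \left(2 i \sqrt{80859} + 442225\right) \left(- \frac{12820279798}{27657} + \frac{i \sqrt{98009}}{37423}\right) = \left(442225 + 2 i \sqrt{80859}\right) \left(- \frac{12820279798}{27657} + \frac{i \sqrt{98009}}{37423}\right)$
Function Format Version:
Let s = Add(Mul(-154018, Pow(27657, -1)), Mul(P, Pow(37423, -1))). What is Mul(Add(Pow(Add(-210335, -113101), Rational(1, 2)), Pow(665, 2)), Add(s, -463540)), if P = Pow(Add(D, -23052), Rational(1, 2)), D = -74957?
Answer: Mul(Rational(-1, 1035007911), Add(442225, Mul(2, I, Pow(80859, Rational(1, 2)))), Add(479773330880554, Mul(-27657, I, Pow(98009, Rational(1, 2))))) ≈ Add(-2.0499e+11, Mul(-2.6362e+8, I))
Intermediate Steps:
P = Mul(I, Pow(98009, Rational(1, 2))) (P = Pow(Add(-74957, -23052), Rational(1, 2)) = Pow(-98009, Rational(1, 2)) = Mul(I, Pow(98009, Rational(1, 2))) ≈ Mul(313.06, I))
s = Add(Rational(-154018, 27657), Mul(Rational(1, 37423), I, Pow(98009, Rational(1, 2)))) (s = Add(Mul(-154018, Pow(27657, -1)), Mul(Mul(I, Pow(98009, Rational(1, 2))), Pow(37423, -1))) = Add(Mul(-154018, Rational(1, 27657)), Mul(Mul(I, Pow(98009, Rational(1, 2))), Rational(1, 37423))) = Add(Rational(-154018, 27657), Mul(Rational(1, 37423), I, Pow(98009, Rational(1, 2)))) ≈ Add(-5.5689, Mul(0.0083655, I)))
Mul(Add(Pow(Add(-210335, -113101), Rational(1, 2)), Pow(665, 2)), Add(s, -463540)) = Mul(Add(Pow(Add(-210335, -113101), Rational(1, 2)), Pow(665, 2)), Add(Add(Rational(-154018, 27657), Mul(Rational(1, 37423), I, Pow(98009, Rational(1, 2)))), -463540)) = Mul(Add(Pow(-323436, Rational(1, 2)), 442225), Add(Rational(-12820279798, 27657), Mul(Rational(1, 37423), I, Pow(98009, Rational(1, 2))))) = Mul(Add(Mul(2, I, Pow(80859, Rational(1, 2))), 442225), Add(Rational(-12820279798, 27657), Mul(Rational(1, 37423), I, Pow(98009, Rational(1, 2))))) = Mul(Add(442225, Mul(2, I, Pow(80859, Rational(1, 2)))), Add(Rational(-12820279798, 27657), Mul(Rational(1, 37423), I, Pow(98009, Rational(1, 2)))))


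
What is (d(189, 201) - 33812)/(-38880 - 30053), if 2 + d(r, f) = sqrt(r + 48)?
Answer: 1166/2377 - sqrt(237)/68933 ≈ 0.49031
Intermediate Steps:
d(r, f) = -2 + sqrt(48 + r) (d(r, f) = -2 + sqrt(r + 48) = -2 + sqrt(48 + r))
(d(189, 201) - 33812)/(-38880 - 30053) = ((-2 + sqrt(48 + 189)) - 33812)/(-38880 - 30053) = ((-2 + sqrt(237)) - 33812)/(-68933) = (-33814 + sqrt(237))*(-1/68933) = 1166/2377 - sqrt(237)/68933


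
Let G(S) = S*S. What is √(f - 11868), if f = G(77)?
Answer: I*√5939 ≈ 77.065*I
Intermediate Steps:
G(S) = S²
f = 5929 (f = 77² = 5929)
√(f - 11868) = √(5929 - 11868) = √(-5939) = I*√5939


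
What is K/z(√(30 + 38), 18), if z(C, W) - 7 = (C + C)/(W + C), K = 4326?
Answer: 16583/24 - 721*√17/24 ≈ 567.09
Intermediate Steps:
z(C, W) = 7 + 2*C/(C + W) (z(C, W) = 7 + (C + C)/(W + C) = 7 + (2*C)/(C + W) = 7 + 2*C/(C + W))
K/z(√(30 + 38), 18) = 4326/(((7*18 + 9*√(30 + 38))/(√(30 + 38) + 18))) = 4326/(((126 + 9*√68)/(√68 + 18))) = 4326/(((126 + 9*(2*√17))/(2*√17 + 18))) = 4326/(((126 + 18*√17)/(18 + 2*√17))) = 4326*((18 + 2*√17)/(126 + 18*√17)) = 4326*(18 + 2*√17)/(126 + 18*√17)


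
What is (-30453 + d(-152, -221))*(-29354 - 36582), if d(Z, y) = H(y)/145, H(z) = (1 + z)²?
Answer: 57592260752/29 ≈ 1.9859e+9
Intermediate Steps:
d(Z, y) = (1 + y)²/145
(-30453 + d(-152, -221))*(-29354 - 36582) = (-30453 + (1 - 221)²/145)*(-29354 - 36582) = (-30453 + (1/145)*(-220)²)*(-65936) = (-30453 + (1/145)*48400)*(-65936) = (-30453 + 9680/29)*(-65936) = -873457/29*(-65936) = 57592260752/29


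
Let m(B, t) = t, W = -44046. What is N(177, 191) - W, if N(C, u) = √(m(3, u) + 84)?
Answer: 44046 + 5*√11 ≈ 44063.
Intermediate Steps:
N(C, u) = √(84 + u) (N(C, u) = √(u + 84) = √(84 + u))
N(177, 191) - W = √(84 + 191) - 1*(-44046) = √275 + 44046 = 5*√11 + 44046 = 44046 + 5*√11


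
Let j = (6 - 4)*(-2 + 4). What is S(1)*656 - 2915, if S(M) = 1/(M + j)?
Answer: -13919/5 ≈ -2783.8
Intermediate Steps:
j = 4 (j = 2*2 = 4)
S(M) = 1/(4 + M) (S(M) = 1/(M + 4) = 1/(4 + M))
S(1)*656 - 2915 = 656/(4 + 1) - 2915 = 656/5 - 2915 = -13919/5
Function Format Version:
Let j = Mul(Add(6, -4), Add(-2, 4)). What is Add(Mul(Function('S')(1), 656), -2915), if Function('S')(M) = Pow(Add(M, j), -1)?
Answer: Rational(-13919, 5) ≈ -2783.8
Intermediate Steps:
j = 4 (j = Mul(2, 2) = 4)
Function('S')(M) = Pow(Add(4, M), -1) (Function('S')(M) = Pow(Add(M, 4), -1) = Pow(Add(4, M), -1))
Add(Mul(Function('S')(1), 656), -2915) = Add(Mul(Pow(Add(4, 1), -1), 656), -2915) = Add(Mul(Pow(5, -1), 656), -2915) = Add(Mul(Rational(1, 5), 656), -2915) = Add(Rational(656, 5), -2915) = Rational(-13919, 5)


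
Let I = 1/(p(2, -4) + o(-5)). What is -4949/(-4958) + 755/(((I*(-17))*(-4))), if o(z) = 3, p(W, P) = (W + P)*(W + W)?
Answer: -9189959/168572 ≈ -54.517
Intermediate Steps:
p(W, P) = 2*W*(P + W) (p(W, P) = (P + W)*(2*W) = 2*W*(P + W))
I = -⅕ (I = 1/(2*2*(-4 + 2) + 3) = 1/(2*2*(-2) + 3) = 1/(-8 + 3) = 1/(-5) = -⅕ ≈ -0.20000)
-4949/(-4958) + 755/(((I*(-17))*(-4))) = -4949/(-4958) + 755/((-⅕*(-17)*(-4))) = -4949*(-1/4958) + 755/(((17/5)*(-4))) = 4949/4958 + 755/(-68/5) = 4949/4958 + 755*(-5/68) = 4949/4958 - 3775/68 = -9189959/168572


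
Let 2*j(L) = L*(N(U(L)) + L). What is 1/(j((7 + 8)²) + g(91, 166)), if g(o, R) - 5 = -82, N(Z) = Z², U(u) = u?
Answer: 1/5720548 ≈ 1.7481e-7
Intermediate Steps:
g(o, R) = -77 (g(o, R) = 5 - 82 = -77)
j(L) = L*(L + L²)/2 (j(L) = (L*(L² + L))/2 = (L*(L + L²))/2 = L*(L + L²)/2)
1/(j((7 + 8)²) + g(91, 166)) = 1/(((7 + 8)²)²*(1 + (7 + 8)²)/2 - 77) = 1/((15²)²*(1 + 15²)/2 - 77) = 1/((½)*225²*(1 + 225) - 77) = 1/((½)*50625*226 - 77) = 1/(5720625 - 77) = 1/5720548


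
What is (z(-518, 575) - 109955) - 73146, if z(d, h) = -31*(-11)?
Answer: -182760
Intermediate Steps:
z(d, h) = 341
(z(-518, 575) - 109955) - 73146 = (341 - 109955) - 73146 = -109614 - 73146 = -182760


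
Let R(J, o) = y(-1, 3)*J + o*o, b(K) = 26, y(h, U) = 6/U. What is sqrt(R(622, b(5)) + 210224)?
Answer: 4*sqrt(13259) ≈ 460.59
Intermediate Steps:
R(J, o) = o**2 + 2*J (R(J, o) = (6/3)*J + o*o = (6*(1/3))*J + o**2 = 2*J + o**2 = o**2 + 2*J)
sqrt(R(622, b(5)) + 210224) = sqrt((26**2 + 2*622) + 210224) = sqrt((676 + 1244) + 210224) = sqrt(1920 + 210224) = sqrt(212144) = 4*sqrt(13259)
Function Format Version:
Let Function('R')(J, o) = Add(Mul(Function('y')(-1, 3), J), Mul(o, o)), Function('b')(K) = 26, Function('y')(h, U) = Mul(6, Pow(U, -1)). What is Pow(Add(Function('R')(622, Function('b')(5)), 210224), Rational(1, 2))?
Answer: Mul(4, Pow(13259, Rational(1, 2))) ≈ 460.59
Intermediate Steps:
Function('R')(J, o) = Add(Pow(o, 2), Mul(2, J)) (Function('R')(J, o) = Add(Mul(Mul(6, Pow(3, -1)), J), Mul(o, o)) = Add(Mul(Mul(6, Rational(1, 3)), J), Pow(o, 2)) = Add(Mul(2, J), Pow(o, 2)) = Add(Pow(o, 2), Mul(2, J)))
Pow(Add(Function('R')(622, Function('b')(5)), 210224), Rational(1, 2)) = Pow(Add(Add(Pow(26, 2), Mul(2, 622)), 210224), Rational(1, 2)) = Pow(Add(Add(676, 1244), 210224), Rational(1, 2)) = Pow(Add(1920, 210224), Rational(1, 2)) = Pow(212144, Rational(1, 2)) = Mul(4, Pow(13259, Rational(1, 2)))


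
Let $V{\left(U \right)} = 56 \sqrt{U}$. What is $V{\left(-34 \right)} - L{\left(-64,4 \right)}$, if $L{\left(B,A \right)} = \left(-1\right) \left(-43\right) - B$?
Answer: $-107 + 56 i \sqrt{34} \approx -107.0 + 326.53 i$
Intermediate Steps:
$L{\left(B,A \right)} = 43 - B$
$V{\left(-34 \right)} - L{\left(-64,4 \right)} = 56 \sqrt{-34} - \left(43 - -64\right) = 56 i \sqrt{34} - \left(43 + 64\right) = 56 i \sqrt{34} - 107 = -107 + 56 i \sqrt{34}$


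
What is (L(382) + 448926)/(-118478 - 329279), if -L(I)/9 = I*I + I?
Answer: 867828/447757 ≈ 1.9382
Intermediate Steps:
L(I) = -9*I - 9*I² (L(I) = -9*(I*I + I) = -9*(I² + I) = -9*(I + I²) = -9*I - 9*I²)
(L(382) + 448926)/(-118478 - 329279) = (-9*382*(1 + 382) + 448926)/(-118478 - 329279) = (-9*382*383 + 448926)/(-447757) = (-1316754 + 448926)*(-1/447757) = -867828*(-1/447757) = 867828/447757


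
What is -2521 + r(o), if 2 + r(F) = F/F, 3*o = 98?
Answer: -2522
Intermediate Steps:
o = 98/3 (o = (⅓)*98 = 98/3 ≈ 32.667)
r(F) = -1 (r(F) = -2 + F/F = -2 + 1 = -1)
-2521 + r(o) = -2521 - 1 = -2522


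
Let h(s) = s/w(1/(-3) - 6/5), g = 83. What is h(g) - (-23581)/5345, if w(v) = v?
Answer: -6112162/122935 ≈ -49.719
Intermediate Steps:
h(s) = -15*s/23 (h(s) = s/(1/(-3) - 6/5) = s/(1*(-⅓) - 6*⅕) = s/(-⅓ - 6/5) = s/(-23/15) = s*(-15/23) = -15*s/23)
h(g) - (-23581)/5345 = -15/23*83 - (-23581)/5345 = -1245/23 - (-23581)/5345 = -1245/23 - 1*(-23581/5345) = -1245/23 + 23581/5345 = -6112162/122935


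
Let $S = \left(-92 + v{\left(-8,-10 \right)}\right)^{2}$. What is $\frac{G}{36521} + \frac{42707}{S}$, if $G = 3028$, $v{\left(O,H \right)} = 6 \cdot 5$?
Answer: $\frac{1571341979}{140386724} \approx 11.193$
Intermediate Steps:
$v{\left(O,H \right)} = 30$
$S = 3844$ ($S = \left(-92 + 30\right)^{2} = \left(-62\right)^{2} = 3844$)
$\frac{G}{36521} + \frac{42707}{S} = \frac{3028}{36521} + \frac{42707}{3844} = \frac{1571341979}{140386724}$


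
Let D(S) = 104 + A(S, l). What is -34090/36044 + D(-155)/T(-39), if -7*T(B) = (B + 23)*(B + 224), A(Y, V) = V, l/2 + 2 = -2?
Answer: -2396401/3334070 ≈ -0.71876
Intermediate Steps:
l = -8 (l = -4 + 2*(-2) = -4 - 4 = -8)
D(S) = 96 (D(S) = 104 - 8 = 96)
T(B) = -(23 + B)*(224 + B)/7 (T(B) = -(B + 23)*(B + 224)/7 = -(23 + B)*(224 + B)/7)
-34090/36044 + D(-155)/T(-39) = -34090/36044 + 96/(-736 - 247/7*(-39) - ⅐*(-39)²) = -34090*1/36044 + 96/(-736 + 9633/7 - ⅐*1521) = -17045/18022 + 96/(-736 + 9633/7 - 1521/7) = -17045/18022 + 96/(2960/7) = -17045/18022 + 96*(7/2960) = -17045/18022 + 42/185 = -2396401/3334070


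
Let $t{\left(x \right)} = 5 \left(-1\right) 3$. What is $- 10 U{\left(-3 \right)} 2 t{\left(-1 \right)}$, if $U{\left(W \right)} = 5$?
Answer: $1500$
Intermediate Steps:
$t{\left(x \right)} = -15$ ($t{\left(x \right)} = \left(-5\right) 3 = -15$)
$- 10 U{\left(-3 \right)} 2 t{\left(-1 \right)} = - 10 \cdot 5 \cdot 2 \left(-15\right) = - 10 \cdot 10 \left(-15\right) = \left(-10\right) \left(-150\right) = 1500$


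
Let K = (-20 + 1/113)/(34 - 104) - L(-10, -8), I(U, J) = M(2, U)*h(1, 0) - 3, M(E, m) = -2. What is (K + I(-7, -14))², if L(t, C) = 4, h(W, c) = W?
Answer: 4751482761/62568100 ≈ 75.941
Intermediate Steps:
I(U, J) = -5 (I(U, J) = -2*1 - 3 = -2 - 3 = -5)
K = -29381/7910 (K = (-20 + 1/113)/(34 - 104) - 1*4 = (-20 + 1/113)/(-70) - 4 = -2259/113*(-1/70) - 4 = 2259/7910 - 4 = -29381/7910 ≈ -3.7144)
(K + I(-7, -14))² = (-29381/7910 - 5)² = (-68931/7910)² = 4751482761/62568100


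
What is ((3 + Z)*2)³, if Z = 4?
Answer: 2744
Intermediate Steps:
((3 + Z)*2)³ = ((3 + 4)*2)³ = (7*2)³ = 14³ = 2744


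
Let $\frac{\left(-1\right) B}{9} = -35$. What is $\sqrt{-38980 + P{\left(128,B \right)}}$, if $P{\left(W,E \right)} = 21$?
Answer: $i \sqrt{38959} \approx 197.38 i$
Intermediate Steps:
$B = 315$ ($B = \left(-9\right) \left(-35\right) = 315$)
$\sqrt{-38980 + P{\left(128,B \right)}} = \sqrt{-38980 + 21} = \sqrt{-38959} = i \sqrt{38959}$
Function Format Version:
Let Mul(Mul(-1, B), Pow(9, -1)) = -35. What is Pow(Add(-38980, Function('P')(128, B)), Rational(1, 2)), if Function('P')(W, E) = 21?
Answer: Mul(I, Pow(38959, Rational(1, 2))) ≈ Mul(197.38, I)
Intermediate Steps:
B = 315 (B = Mul(-9, -35) = 315)
Pow(Add(-38980, Function('P')(128, B)), Rational(1, 2)) = Pow(Add(-38980, 21), Rational(1, 2)) = Pow(-38959, Rational(1, 2)) = Mul(I, Pow(38959, Rational(1, 2)))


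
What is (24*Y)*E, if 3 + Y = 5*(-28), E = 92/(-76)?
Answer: 78936/19 ≈ 4154.5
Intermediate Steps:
E = -23/19 (E = 92*(-1/76) = -23/19 ≈ -1.2105)
Y = -143 (Y = -3 + 5*(-28) = -3 - 140 = -143)
(24*Y)*E = (24*(-143))*(-23/19) = -3432*(-23/19) = 78936/19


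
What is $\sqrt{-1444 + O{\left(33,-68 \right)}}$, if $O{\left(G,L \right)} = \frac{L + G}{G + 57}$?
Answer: $\frac{i \sqrt{51998}}{6} \approx 38.005 i$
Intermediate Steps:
$O{\left(G,L \right)} = \frac{G + L}{57 + G}$
$\sqrt{-1444 + O{\left(33,-68 \right)}} = \sqrt{-1444 + \frac{33 - 68}{57 + 33}} = \sqrt{-1444 + \frac{1}{90} \left(-35\right)} = \sqrt{-1444 - \frac{7}{18}} = \sqrt{- \frac{25999}{18}} = \frac{i \sqrt{51998}}{6}$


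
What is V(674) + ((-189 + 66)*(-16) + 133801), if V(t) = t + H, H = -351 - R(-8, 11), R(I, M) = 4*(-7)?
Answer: 136120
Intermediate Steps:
R(I, M) = -28
H = -323 (H = -351 - 1*(-28) = -351 + 28 = -323)
V(t) = -323 + t (V(t) = t - 323 = -323 + t)
V(674) + ((-189 + 66)*(-16) + 133801) = (-323 + 674) + ((-189 + 66)*(-16) + 133801) = 351 + (-123*(-16) + 133801) = 351 + (1968 + 133801) = 351 + 135769 = 136120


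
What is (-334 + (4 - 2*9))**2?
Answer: 121104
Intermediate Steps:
(-334 + (4 - 2*9))**2 = (-334 + (4 - 18))**2 = (-334 - 14)**2 = (-348)**2 = 121104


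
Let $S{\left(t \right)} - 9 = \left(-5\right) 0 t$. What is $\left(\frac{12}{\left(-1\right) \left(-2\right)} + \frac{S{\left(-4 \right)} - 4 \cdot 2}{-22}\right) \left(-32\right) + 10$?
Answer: $- \frac{1986}{11} \approx -180.55$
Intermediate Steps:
$S{\left(t \right)} = 9$ ($S{\left(t \right)} = 9 + \left(-5\right) 0 t = 9 + 0 t = 9 + 0 = 9$)
$\left(\frac{12}{\left(-1\right) \left(-2\right)} + \frac{S{\left(-4 \right)} - 4 \cdot 2}{-22}\right) \left(-32\right) + 10 = \left(\frac{12}{\left(-1\right) \left(-2\right)} + \frac{9 - 4 \cdot 2}{-22}\right) \left(-32\right) + 10 = \left(\frac{12}{2} + \left(9 - 8\right) \left(- \frac{1}{22}\right)\right) \left(-32\right) + 10 = \left(12 \cdot \frac{1}{2} + \left(9 - 8\right) \left(- \frac{1}{22}\right)\right) \left(-32\right) + 10 = \left(6 + 1 \left(- \frac{1}{22}\right)\right) \left(-32\right) + 10 = \left(6 - \frac{1}{22}\right) \left(-32\right) + 10 = \frac{131}{22} \left(-32\right) + 10 = - \frac{2096}{11} + 10 = - \frac{1986}{11}$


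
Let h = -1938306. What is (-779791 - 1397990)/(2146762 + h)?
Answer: -2177781/208456 ≈ -10.447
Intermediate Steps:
(-779791 - 1397990)/(2146762 + h) = (-779791 - 1397990)/(2146762 - 1938306) = -2177781/208456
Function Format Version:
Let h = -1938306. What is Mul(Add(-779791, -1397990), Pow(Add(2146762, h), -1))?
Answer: Rational(-2177781, 208456) ≈ -10.447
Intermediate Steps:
Mul(Add(-779791, -1397990), Pow(Add(2146762, h), -1)) = Mul(Add(-779791, -1397990), Pow(Add(2146762, -1938306), -1)) = Mul(-2177781, Pow(208456, -1)) = Mul(-2177781, Rational(1, 208456)) = Rational(-2177781, 208456)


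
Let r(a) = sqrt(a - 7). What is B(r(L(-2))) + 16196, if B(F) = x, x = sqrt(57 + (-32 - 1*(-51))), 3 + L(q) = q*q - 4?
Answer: 16196 + 2*sqrt(19) ≈ 16205.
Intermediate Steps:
L(q) = -7 + q**2 (L(q) = -3 + (q*q - 4) = -3 + (q**2 - 4) = -3 + (-4 + q**2) = -7 + q**2)
r(a) = sqrt(-7 + a)
x = 2*sqrt(19) (x = sqrt(57 + (-32 + 51)) = sqrt(57 + 19) = sqrt(76) = 2*sqrt(19) ≈ 8.7178)
B(F) = 2*sqrt(19)
B(r(L(-2))) + 16196 = 2*sqrt(19) + 16196 = 16196 + 2*sqrt(19)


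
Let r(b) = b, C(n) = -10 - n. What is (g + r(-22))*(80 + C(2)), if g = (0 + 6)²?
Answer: 952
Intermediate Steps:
g = 36 (g = 6² = 36)
(g + r(-22))*(80 + C(2)) = (36 - 22)*(80 + (-10 - 1*2)) = 14*(80 + (-10 - 2)) = 14*(80 - 12) = 14*68 = 952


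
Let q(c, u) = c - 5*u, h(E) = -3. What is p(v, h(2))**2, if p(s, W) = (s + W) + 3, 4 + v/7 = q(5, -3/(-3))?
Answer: 784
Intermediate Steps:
q(c, u) = c - 5*u
v = -28 (v = -28 + 7*(5 - (-15)/(-3)) = -28 + 7*(5 - (-15)*(-1)/3) = -28 + 7*(5 - 5*1) = -28 + 7*(5 - 5) = -28 + 7*0 = -28 + 0 = -28)
p(s, W) = 3 + W + s (p(s, W) = (W + s) + 3 = 3 + W + s)
p(v, h(2))**2 = (3 - 3 - 28)**2 = (-28)**2 = 784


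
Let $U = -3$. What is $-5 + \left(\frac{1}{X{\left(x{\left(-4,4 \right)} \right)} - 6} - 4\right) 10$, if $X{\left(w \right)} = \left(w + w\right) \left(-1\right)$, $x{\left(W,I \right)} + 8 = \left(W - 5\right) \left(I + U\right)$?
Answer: $- \frac{625}{14} \approx -44.643$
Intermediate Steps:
$x{\left(W,I \right)} = -8 + \left(-5 + W\right) \left(-3 + I\right)$ ($x{\left(W,I \right)} = -8 + \left(W - 5\right) \left(I - 3\right) = -8 + \left(-5 + W\right) \left(-3 + I\right)$)
$X{\left(w \right)} = - 2 w$ ($X{\left(w \right)} = 2 w \left(-1\right) = - 2 w$)
$-5 + \left(\frac{1}{X{\left(x{\left(-4,4 \right)} \right)} - 6} - 4\right) 10 = -5 + \left(\frac{1}{- 2 \left(7 - 20 - -12 + 4 \left(-4\right)\right) - 6} - 4\right) 10 = -5 + \left(\frac{1}{- 2 \left(7 - 20 + 12 - 16\right) - 6} - 4\right) 10 = -5 + \left(\frac{1}{\left(-2\right) \left(-17\right) - 6} - 4\right) 10 = -5 + \left(\frac{1}{34 - 6} - 4\right) 10 = -5 + \left(\frac{1}{28} - 4\right) 10 = -5 - \frac{555}{14} = - \frac{625}{14}$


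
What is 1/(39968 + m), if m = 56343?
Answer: 1/96311 ≈ 1.0383e-5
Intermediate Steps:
1/(39968 + m) = 1/(39968 + 56343) = 1/96311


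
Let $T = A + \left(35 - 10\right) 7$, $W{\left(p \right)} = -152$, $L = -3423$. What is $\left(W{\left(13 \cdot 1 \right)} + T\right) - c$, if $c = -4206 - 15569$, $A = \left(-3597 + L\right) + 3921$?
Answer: $16699$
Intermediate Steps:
$A = -3099$ ($A = \left(-3597 - 3423\right) + 3921 = -7020 + 3921 = -3099$)
$c = -19775$
$T = -2924$ ($T = -3099 + \left(35 - 10\right) 7 = -3099 + 25 \cdot 7 = -3099 + 175 = -2924$)
$\left(W{\left(13 \cdot 1 \right)} + T\right) - c = \left(-152 - 2924\right) - -19775 = -3076 + 19775 = 16699$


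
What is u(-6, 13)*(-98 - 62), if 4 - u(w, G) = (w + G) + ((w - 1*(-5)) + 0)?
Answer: 320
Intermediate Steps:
u(w, G) = -1 - G - 2*w (u(w, G) = 4 - ((w + G) + ((w - 1*(-5)) + 0)) = 4 - ((G + w) + ((w + 5) + 0)) = 4 - ((G + w) + ((5 + w) + 0)) = 4 - ((G + w) + (5 + w)) = 4 - (5 + G + 2*w) = 4 + (-5 - G - 2*w) = -1 - G - 2*w)
u(-6, 13)*(-98 - 62) = (-1 - 1*13 - 2*(-6))*(-98 - 62) = (-1 - 13 + 12)*(-160) = -2*(-160) = 320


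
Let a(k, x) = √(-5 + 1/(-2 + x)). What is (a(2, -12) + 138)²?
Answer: (1932 + I*√994)²/196 ≈ 19039.0 + 621.55*I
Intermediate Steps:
(a(2, -12) + 138)² = (√((11 - 5*(-12))/(-2 - 12)) + 138)² = (√((11 + 60)/(-14)) + 138)² = (√(-1/14*71) + 138)² = (√(-71/14) + 138)² = (I*√994/14 + 138)² = (138 + I*√994/14)²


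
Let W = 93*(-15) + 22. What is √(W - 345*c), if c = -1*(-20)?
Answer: I*√8273 ≈ 90.956*I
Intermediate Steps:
c = 20
W = -1373 (W = -1395 + 22 = -1373)
√(W - 345*c) = √(-1373 - 345*20) = √(-1373 - 6900) = √(-8273) = I*√8273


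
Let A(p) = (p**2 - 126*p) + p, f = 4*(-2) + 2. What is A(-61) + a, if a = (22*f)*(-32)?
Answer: 15570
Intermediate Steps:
f = -6 (f = -8 + 2 = -6)
A(p) = p**2 - 125*p
a = 4224 (a = (22*(-6))*(-32) = -132*(-32) = 4224)
A(-61) + a = -61*(-125 - 61) + 4224 = -61*(-186) + 4224 = 11346 + 4224 = 15570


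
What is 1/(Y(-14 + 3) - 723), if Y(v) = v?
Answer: -1/734 ≈ -0.0013624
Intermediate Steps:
1/(Y(-14 + 3) - 723) = 1/((-14 + 3) - 723) = 1/(-11 - 723) = 1/(-734) = -1/734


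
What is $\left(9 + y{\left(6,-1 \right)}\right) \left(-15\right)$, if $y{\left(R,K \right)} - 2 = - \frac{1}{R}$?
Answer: $- \frac{325}{2} \approx -162.5$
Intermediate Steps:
$y{\left(R,K \right)} = 2 - \frac{1}{R}$
$\left(9 + y{\left(6,-1 \right)}\right) \left(-15\right) = \left(9 + \left(2 - \frac{1}{6}\right)\right) \left(-15\right) = \left(9 + \frac{11}{6}\right) \left(-15\right) = \frac{65}{6} \left(-15\right) = - \frac{325}{2}$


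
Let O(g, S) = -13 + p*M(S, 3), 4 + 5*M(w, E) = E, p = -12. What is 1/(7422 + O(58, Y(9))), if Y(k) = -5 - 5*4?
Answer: 5/37057 ≈ 0.00013493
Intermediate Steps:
M(w, E) = -⅘ + E/5
Y(k) = -25 (Y(k) = -5 - 20 = -25)
O(g, S) = -53/5 (O(g, S) = -13 - 12*(-⅘ + (⅕)*3) = -13 - 12*(-⅘ + ⅗) = -13 - 12*(-⅕) = -13 + 12/5 = -53/5)
1/(7422 + O(58, Y(9))) = 1/(7422 - 53/5) = 1/(37057/5) = 5/37057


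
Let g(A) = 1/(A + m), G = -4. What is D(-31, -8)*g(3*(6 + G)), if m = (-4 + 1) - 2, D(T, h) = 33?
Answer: 33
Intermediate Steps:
m = -5 (m = -3 - 2 = -5)
g(A) = 1/(-5 + A) (g(A) = 1/(A - 5) = 1/(-5 + A))
D(-31, -8)*g(3*(6 + G)) = 33/(-5 + 3*(6 - 4)) = 33/(-5 + 3*2) = 33/(-5 + 6) = 33/1 = 33*1 = 33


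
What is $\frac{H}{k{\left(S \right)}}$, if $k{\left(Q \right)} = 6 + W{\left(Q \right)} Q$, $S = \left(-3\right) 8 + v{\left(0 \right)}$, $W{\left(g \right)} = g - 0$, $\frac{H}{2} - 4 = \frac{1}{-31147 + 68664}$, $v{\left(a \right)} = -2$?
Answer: $\frac{150069}{12793297} \approx 0.01173$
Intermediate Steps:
$H = \frac{300138}{37517}$ ($H = 8 + \frac{2}{-31147 + 68664} = 8 + \frac{2}{37517} = \frac{300138}{37517} \approx 8.0$)
$W{\left(g \right)} = g$ ($W{\left(g \right)} = g + 0 = g$)
$S = -26$ ($S = \left(-3\right) 8 - 2 = -24 - 2 = -26$)
$k{\left(Q \right)} = 6 + Q^{2}$ ($k{\left(Q \right)} = 6 + Q Q = 6 + Q^{2}$)
$\frac{H}{k{\left(S \right)}} = \frac{300138}{37517 \left(6 + \left(-26\right)^{2}\right)} = \frac{300138}{37517 \left(6 + 676\right)} = \frac{300138}{37517 \cdot 682} = \frac{300138}{37517} \cdot \frac{1}{682} = \frac{150069}{12793297}$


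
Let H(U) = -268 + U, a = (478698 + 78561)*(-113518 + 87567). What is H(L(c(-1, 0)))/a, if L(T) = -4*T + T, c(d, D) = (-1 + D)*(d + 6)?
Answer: 253/14461428309 ≈ 1.7495e-8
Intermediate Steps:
c(d, D) = (-1 + D)*(6 + d)
a = -14461428309 (a = 557259*(-25951) = -14461428309)
L(T) = -3*T
H(L(c(-1, 0)))/a = (-268 - 3*(-6 - 1*(-1) + 6*0 + 0*(-1)))/(-14461428309) = (-268 - 3*(-6 + 1 + 0 + 0))*(-1/14461428309) = (-268 - 3*(-5))*(-1/14461428309) = (-268 + 15)*(-1/14461428309) = -253*(-1/14461428309) = 253/14461428309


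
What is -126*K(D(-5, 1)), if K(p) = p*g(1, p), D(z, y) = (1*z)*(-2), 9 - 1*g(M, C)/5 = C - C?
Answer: -56700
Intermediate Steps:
g(M, C) = 45 (g(M, C) = 45 - 5*(C - C) = 45 - 5*0 = 45 + 0 = 45)
D(z, y) = -2*z (D(z, y) = z*(-2) = -2*z)
K(p) = 45*p (K(p) = p*45 = 45*p)
-126*K(D(-5, 1)) = -5670*(-2*(-5)) = -5670*10 = -126*450 = -56700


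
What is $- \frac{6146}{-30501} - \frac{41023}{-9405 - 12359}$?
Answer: $\frac{1385004067}{663823764} \approx 2.0864$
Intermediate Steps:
$- \frac{6146}{-30501} - \frac{41023}{-9405 - 12359} = \left(-6146\right) \left(- \frac{1}{30501}\right) - \frac{41023}{-9405 - 12359} = \frac{6146}{30501} - \frac{41023}{-21764} = \frac{6146}{30501} - - \frac{41023}{21764} = \frac{6146}{30501} + \frac{41023}{21764} = \frac{1385004067}{663823764}$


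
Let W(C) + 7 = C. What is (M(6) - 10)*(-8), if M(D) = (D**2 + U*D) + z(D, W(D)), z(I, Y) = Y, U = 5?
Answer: -440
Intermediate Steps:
W(C) = -7 + C
M(D) = -7 + D**2 + 6*D (M(D) = (D**2 + 5*D) + (-7 + D) = -7 + D**2 + 6*D)
(M(6) - 10)*(-8) = ((-7 + 6**2 + 6*6) - 10)*(-8) = ((-7 + 36 + 36) - 10)*(-8) = (65 - 10)*(-8) = 55*(-8) = -440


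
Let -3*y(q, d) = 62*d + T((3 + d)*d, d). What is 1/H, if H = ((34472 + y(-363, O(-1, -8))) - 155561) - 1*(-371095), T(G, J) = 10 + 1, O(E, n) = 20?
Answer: 1/249589 ≈ 4.0066e-6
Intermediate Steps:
T(G, J) = 11
y(q, d) = -11/3 - 62*d/3 (y(q, d) = -(62*d + 11)/3 = -(11 + 62*d)/3 = -11/3 - 62*d/3)
H = 249589 (H = ((34472 + (-11/3 - 62/3*20)) - 155561) - 1*(-371095) = ((34472 + (-11/3 - 1240/3)) - 155561) + 371095 = ((34472 - 417) - 155561) + 371095 = (34055 - 155561) + 371095 = -121506 + 371095 = 249589)
1/H = 1/249589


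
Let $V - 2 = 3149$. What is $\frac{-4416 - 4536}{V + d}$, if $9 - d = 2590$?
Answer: $- \frac{1492}{95} \approx -15.705$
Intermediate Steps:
$V = 3151$ ($V = 2 + 3149 = 3151$)
$d = -2581$ ($d = 9 - 2590 = -2581$)
$\frac{-4416 - 4536}{V + d} = \frac{-4416 - 4536}{3151 - 2581} = - \frac{8952}{570} = \left(-8952\right) \frac{1}{570} = - \frac{1492}{95}$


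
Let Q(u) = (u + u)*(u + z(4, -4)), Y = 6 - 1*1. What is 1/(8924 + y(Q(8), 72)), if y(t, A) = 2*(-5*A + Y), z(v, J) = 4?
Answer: 1/8214 ≈ 0.00012174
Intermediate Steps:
Y = 5 (Y = 6 - 1 = 5)
Q(u) = 2*u*(4 + u) (Q(u) = (u + u)*(u + 4) = (2*u)*(4 + u) = 2*u*(4 + u))
y(t, A) = 10 - 10*A (y(t, A) = 2*(-5*A + 5) = 2*(5 - 5*A) = 10 - 10*A)
1/(8924 + y(Q(8), 72)) = 1/(8924 + (10 - 10*72)) = 1/(8924 + (10 - 720)) = 1/(8924 - 710) = 1/8214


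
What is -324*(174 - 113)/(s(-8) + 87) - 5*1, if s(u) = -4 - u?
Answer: -20219/91 ≈ -222.19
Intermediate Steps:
-324*(174 - 113)/(s(-8) + 87) - 5*1 = -324*(174 - 113)/((-4 - 1*(-8)) + 87) - 5*1 = -19764/((-4 + 8) + 87) - 5 = -19764/(4 + 87) - 5 = -19764/91 - 5 = -20219/91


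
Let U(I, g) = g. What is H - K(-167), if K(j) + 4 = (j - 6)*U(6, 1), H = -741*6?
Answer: -4269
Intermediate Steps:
H = -4446
K(j) = -10 + j (K(j) = -4 + (j - 6)*1 = -4 + (-6 + j)*1 = -4 + (-6 + j) = -10 + j)
H - K(-167) = -4446 - (-10 - 167) = -4446 - 1*(-177) = -4446 + 177 = -4269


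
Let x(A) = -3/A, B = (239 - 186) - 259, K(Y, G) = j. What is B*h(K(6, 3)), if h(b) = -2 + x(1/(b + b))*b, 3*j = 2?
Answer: 2884/3 ≈ 961.33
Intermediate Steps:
j = 2/3 (j = (1/3)*2 = 2/3 ≈ 0.66667)
K(Y, G) = 2/3
B = -206 (B = 53 - 259 = -206)
h(b) = -2 - 6*b**2 (h(b) = -2 + (-6*b)*b = -2 - 6*b**2)
B*h(K(6, 3)) = -206*(-2 - 6*(2/3)**2) = -206*(-2 - 6*4/9) = -206*(-2 - 8/3) = -206*(-14/3) = 2884/3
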